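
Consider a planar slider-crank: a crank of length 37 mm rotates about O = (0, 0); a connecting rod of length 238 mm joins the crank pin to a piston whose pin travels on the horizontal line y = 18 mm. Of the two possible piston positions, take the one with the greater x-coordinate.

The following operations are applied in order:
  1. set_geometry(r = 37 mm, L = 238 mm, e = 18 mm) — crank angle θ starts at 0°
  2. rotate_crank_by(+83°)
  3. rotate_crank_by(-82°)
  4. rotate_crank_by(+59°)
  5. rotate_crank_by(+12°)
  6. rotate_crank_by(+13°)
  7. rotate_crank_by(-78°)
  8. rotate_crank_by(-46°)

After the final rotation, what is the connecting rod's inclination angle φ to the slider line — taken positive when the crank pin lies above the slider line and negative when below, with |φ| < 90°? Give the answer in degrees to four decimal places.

-9.9894

set_geometry: r = 37 mm, L = 238 mm, e = 18 mm; θ ← 0°
rotate_crank_by(+83°): θ ← 0° +83° = 83°
rotate_crank_by(-82°): θ ← 83° -82° = 1°
rotate_crank_by(+59°): θ ← 1° +59° = 60°
rotate_crank_by(+12°): θ ← 60° +12° = 72°
rotate_crank_by(+13°): θ ← 72° +13° = 85°
rotate_crank_by(-78°): θ ← 85° -78° = 7°
rotate_crank_by(-46°): θ ← 7° -46° = -39°
crank pin P = (r cos θ, r sin θ) = (28.754401, -23.284854)
h = r sin θ − e = -23.284854 − 18 = -41.284854
sin φ = h / L = -41.284854 / 238 = -0.17346578
φ = arcsin(-0.17346578) = -9.989388°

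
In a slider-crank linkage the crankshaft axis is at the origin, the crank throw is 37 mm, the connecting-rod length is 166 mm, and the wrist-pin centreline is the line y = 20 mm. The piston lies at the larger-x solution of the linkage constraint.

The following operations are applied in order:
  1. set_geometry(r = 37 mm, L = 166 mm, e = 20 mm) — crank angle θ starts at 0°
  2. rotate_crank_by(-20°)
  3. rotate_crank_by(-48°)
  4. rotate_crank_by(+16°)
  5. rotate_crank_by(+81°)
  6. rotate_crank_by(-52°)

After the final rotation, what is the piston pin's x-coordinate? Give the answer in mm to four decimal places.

196.4431

set_geometry: r = 37 mm, L = 166 mm, e = 20 mm; θ ← 0°
rotate_crank_by(-20°): θ ← 0° -20° = -20°
rotate_crank_by(-48°): θ ← -20° -48° = -68°
rotate_crank_by(+16°): θ ← -68° +16° = -52°
rotate_crank_by(+81°): θ ← -52° +81° = 29°
rotate_crank_by(-52°): θ ← 29° -52° = -23°
crank pin P = (r cos θ, r sin θ) = (34.058680, -14.457052)
h = r sin θ − e = -14.457052 − 20 = -34.457052
x = r cos θ + √(L² − h²) = 34.058680 + √(27556.0 − 1187.2884) = 34.058680 + 162.384456 = 196.443136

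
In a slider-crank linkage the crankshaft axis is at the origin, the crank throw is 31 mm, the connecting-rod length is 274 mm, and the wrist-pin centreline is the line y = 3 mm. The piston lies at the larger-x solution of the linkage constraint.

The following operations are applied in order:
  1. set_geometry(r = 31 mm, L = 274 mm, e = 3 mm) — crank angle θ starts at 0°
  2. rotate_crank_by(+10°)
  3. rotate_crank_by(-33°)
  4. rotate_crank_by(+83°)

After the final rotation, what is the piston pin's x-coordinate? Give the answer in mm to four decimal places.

288.4603

set_geometry: r = 31 mm, L = 274 mm, e = 3 mm; θ ← 0°
rotate_crank_by(+10°): θ ← 0° +10° = 10°
rotate_crank_by(-33°): θ ← 10° -33° = -23°
rotate_crank_by(+83°): θ ← -23° +83° = 60°
crank pin P = (r cos θ, r sin θ) = (15.500000, 26.846788)
h = r sin θ − e = 26.846788 − 3 = 23.846788
x = r cos θ + √(L² − h²) = 15.500000 + √(75076.0 − 568.6693) = 15.500000 + 272.960310 = 288.460310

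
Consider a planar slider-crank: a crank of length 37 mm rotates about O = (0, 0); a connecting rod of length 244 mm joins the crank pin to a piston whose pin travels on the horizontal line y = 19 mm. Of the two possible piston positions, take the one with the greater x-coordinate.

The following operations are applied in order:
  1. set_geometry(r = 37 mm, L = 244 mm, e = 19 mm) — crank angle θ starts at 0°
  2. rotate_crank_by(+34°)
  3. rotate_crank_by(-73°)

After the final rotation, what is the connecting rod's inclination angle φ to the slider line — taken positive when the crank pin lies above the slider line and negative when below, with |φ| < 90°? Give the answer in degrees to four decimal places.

-9.9797

set_geometry: r = 37 mm, L = 244 mm, e = 19 mm; θ ← 0°
rotate_crank_by(+34°): θ ← 0° +34° = 34°
rotate_crank_by(-73°): θ ← 34° -73° = -39°
crank pin P = (r cos θ, r sin θ) = (28.754401, -23.284854)
h = r sin θ − e = -23.284854 − 19 = -42.284854
sin φ = h / L = -42.284854 / 244 = -0.17329858
φ = arcsin(-0.17329858) = -9.979661°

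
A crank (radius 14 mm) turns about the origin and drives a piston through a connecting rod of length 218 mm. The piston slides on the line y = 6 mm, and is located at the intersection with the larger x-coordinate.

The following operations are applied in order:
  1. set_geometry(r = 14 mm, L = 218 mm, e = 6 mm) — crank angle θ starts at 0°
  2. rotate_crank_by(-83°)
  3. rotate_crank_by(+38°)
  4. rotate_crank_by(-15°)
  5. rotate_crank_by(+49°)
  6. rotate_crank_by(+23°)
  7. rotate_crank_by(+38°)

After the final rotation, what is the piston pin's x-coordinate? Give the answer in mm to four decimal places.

set_geometry: r = 14 mm, L = 218 mm, e = 6 mm; θ ← 0°
rotate_crank_by(-83°): θ ← 0° -83° = -83°
rotate_crank_by(+38°): θ ← -83° +38° = -45°
rotate_crank_by(-15°): θ ← -45° -15° = -60°
rotate_crank_by(+49°): θ ← -60° +49° = -11°
rotate_crank_by(+23°): θ ← -11° +23° = 12°
rotate_crank_by(+38°): θ ← 12° +38° = 50°
crank pin P = (r cos θ, r sin θ) = (8.999027, 10.724622)
h = r sin θ − e = 10.724622 − 6 = 4.724622
x = r cos θ + √(L² − h²) = 8.999027 + √(47524.0 − 22.3221) = 8.999027 + 217.948797 = 226.947823

226.9478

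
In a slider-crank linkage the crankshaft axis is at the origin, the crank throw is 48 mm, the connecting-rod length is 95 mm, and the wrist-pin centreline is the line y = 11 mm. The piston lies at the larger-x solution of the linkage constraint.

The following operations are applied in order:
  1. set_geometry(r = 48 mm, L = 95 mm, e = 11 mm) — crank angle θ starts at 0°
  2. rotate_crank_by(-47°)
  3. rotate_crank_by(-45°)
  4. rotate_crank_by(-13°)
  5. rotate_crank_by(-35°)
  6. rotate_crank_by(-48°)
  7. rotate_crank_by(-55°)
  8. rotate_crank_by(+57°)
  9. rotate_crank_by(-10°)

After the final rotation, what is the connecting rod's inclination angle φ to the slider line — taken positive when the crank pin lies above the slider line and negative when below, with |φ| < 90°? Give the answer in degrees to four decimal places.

set_geometry: r = 48 mm, L = 95 mm, e = 11 mm; θ ← 0°
rotate_crank_by(-47°): θ ← 0° -47° = -47°
rotate_crank_by(-45°): θ ← -47° -45° = -92°
rotate_crank_by(-13°): θ ← -92° -13° = -105°
rotate_crank_by(-35°): θ ← -105° -35° = -140°
rotate_crank_by(-48°): θ ← -140° -48° = -188°
rotate_crank_by(-55°): θ ← -188° -55° = -243°
rotate_crank_by(+57°): θ ← -243° +57° = -186°
rotate_crank_by(-10°): θ ← -186° -10° = -196°
crank pin P = (r cos θ, r sin θ) = (-46.140561, 13.230593)
h = r sin θ − e = 13.230593 − 11 = 2.230593
sin φ = h / L = 2.230593 / 95 = 0.02347993
φ = arcsin(0.02347993) = 1.345424°

1.3454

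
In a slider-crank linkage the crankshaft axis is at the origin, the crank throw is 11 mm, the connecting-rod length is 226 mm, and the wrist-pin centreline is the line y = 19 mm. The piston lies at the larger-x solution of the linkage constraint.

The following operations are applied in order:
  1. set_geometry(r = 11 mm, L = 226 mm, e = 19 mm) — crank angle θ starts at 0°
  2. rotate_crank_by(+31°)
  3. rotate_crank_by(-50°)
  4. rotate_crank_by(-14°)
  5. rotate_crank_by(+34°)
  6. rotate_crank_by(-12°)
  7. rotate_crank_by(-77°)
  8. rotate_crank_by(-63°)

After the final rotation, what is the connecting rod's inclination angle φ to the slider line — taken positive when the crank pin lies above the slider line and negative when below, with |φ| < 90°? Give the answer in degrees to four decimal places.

-6.1809

set_geometry: r = 11 mm, L = 226 mm, e = 19 mm; θ ← 0°
rotate_crank_by(+31°): θ ← 0° +31° = 31°
rotate_crank_by(-50°): θ ← 31° -50° = -19°
rotate_crank_by(-14°): θ ← -19° -14° = -33°
rotate_crank_by(+34°): θ ← -33° +34° = 1°
rotate_crank_by(-12°): θ ← 1° -12° = -11°
rotate_crank_by(-77°): θ ← -11° -77° = -88°
rotate_crank_by(-63°): θ ← -88° -63° = -151°
crank pin P = (r cos θ, r sin θ) = (-9.620817, -5.332906)
h = r sin θ − e = -5.332906 − 19 = -24.332906
sin φ = h / L = -24.332906 / 226 = -0.10766772
φ = arcsin(-0.10766772) = -6.180888°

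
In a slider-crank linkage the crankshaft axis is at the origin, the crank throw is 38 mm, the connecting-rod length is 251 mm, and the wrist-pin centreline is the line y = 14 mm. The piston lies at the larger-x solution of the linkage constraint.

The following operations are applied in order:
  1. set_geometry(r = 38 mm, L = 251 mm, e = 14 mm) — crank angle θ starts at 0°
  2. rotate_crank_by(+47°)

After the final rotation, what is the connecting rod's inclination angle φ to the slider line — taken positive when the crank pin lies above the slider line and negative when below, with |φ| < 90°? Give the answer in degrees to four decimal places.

3.1498

set_geometry: r = 38 mm, L = 251 mm, e = 14 mm; θ ← 0°
rotate_crank_by(+47°): θ ← 0° +47° = 47°
crank pin P = (r cos θ, r sin θ) = (25.915938, 27.791441)
h = r sin θ − e = 27.791441 − 14 = 13.791441
sin φ = h / L = 13.791441 / 251 = 0.05494598
φ = arcsin(0.05494598) = 3.149759°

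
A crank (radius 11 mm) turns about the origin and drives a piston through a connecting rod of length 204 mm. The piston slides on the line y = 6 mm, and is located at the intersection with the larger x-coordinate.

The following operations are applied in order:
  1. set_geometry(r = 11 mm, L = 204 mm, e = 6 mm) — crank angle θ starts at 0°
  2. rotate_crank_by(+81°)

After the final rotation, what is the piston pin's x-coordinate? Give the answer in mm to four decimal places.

205.6628

set_geometry: r = 11 mm, L = 204 mm, e = 6 mm; θ ← 0°
rotate_crank_by(+81°): θ ← 0° +81° = 81°
crank pin P = (r cos θ, r sin θ) = (1.720779, 10.864572)
h = r sin θ − e = 10.864572 − 6 = 4.864572
x = r cos θ + √(L² − h²) = 1.720779 + √(41616.0 − 23.6641) = 1.720779 + 203.941992 = 205.662771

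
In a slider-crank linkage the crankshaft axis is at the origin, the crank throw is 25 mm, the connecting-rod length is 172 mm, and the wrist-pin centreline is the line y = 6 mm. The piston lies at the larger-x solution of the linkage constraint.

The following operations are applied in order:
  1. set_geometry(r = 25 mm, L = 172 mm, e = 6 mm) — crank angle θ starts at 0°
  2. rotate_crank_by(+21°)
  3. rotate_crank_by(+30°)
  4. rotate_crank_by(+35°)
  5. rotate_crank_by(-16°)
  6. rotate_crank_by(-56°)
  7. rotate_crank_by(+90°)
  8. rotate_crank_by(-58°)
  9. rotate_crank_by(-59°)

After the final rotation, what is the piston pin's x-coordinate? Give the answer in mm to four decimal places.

set_geometry: r = 25 mm, L = 172 mm, e = 6 mm; θ ← 0°
rotate_crank_by(+21°): θ ← 0° +21° = 21°
rotate_crank_by(+30°): θ ← 21° +30° = 51°
rotate_crank_by(+35°): θ ← 51° +35° = 86°
rotate_crank_by(-16°): θ ← 86° -16° = 70°
rotate_crank_by(-56°): θ ← 70° -56° = 14°
rotate_crank_by(+90°): θ ← 14° +90° = 104°
rotate_crank_by(-58°): θ ← 104° -58° = 46°
rotate_crank_by(-59°): θ ← 46° -59° = -13°
crank pin P = (r cos θ, r sin θ) = (24.359252, -5.623776)
h = r sin θ − e = -5.623776 − 6 = -11.623776
x = r cos θ + √(L² − h²) = 24.359252 + √(29584.0 − 135.1122) = 24.359252 + 171.606783 = 195.966034

195.9660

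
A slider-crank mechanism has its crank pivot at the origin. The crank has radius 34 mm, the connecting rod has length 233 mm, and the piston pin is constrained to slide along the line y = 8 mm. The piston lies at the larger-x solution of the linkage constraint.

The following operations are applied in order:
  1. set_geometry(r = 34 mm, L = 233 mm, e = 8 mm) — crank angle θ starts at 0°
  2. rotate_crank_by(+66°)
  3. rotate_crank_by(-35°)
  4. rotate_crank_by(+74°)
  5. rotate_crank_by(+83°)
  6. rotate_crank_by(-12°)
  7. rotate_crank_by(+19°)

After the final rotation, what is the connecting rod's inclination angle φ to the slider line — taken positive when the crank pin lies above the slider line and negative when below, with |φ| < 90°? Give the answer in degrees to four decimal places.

set_geometry: r = 34 mm, L = 233 mm, e = 8 mm; θ ← 0°
rotate_crank_by(+66°): θ ← 0° +66° = 66°
rotate_crank_by(-35°): θ ← 66° -35° = 31°
rotate_crank_by(+74°): θ ← 31° +74° = 105°
rotate_crank_by(+83°): θ ← 105° +83° = 188°
rotate_crank_by(-12°): θ ← 188° -12° = 176°
rotate_crank_by(+19°): θ ← 176° +19° = 195°
crank pin P = (r cos θ, r sin θ) = (-32.841478, -8.799848)
h = r sin θ − e = -8.799848 − 8 = -16.799848
sin φ = h / L = -16.799848 / 233 = -0.07210235
φ = arcsin(-0.07210235) = -4.134748°

-4.1347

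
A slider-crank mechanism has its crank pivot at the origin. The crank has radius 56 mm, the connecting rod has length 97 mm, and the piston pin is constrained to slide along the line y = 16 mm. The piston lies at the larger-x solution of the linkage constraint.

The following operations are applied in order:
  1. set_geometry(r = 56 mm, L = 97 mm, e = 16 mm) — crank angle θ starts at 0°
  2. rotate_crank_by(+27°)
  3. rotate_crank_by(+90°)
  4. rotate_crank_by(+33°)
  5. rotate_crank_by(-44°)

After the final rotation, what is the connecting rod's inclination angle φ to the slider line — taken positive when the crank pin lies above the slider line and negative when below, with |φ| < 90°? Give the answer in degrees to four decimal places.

set_geometry: r = 56 mm, L = 97 mm, e = 16 mm; θ ← 0°
rotate_crank_by(+27°): θ ← 0° +27° = 27°
rotate_crank_by(+90°): θ ← 27° +90° = 117°
rotate_crank_by(+33°): θ ← 117° +33° = 150°
rotate_crank_by(-44°): θ ← 150° -44° = 106°
crank pin P = (r cos θ, r sin θ) = (-15.435692, 53.830655)
h = r sin θ − e = 53.830655 − 16 = 37.830655
sin φ = h / L = 37.830655 / 97 = 0.39000675
φ = arcsin(0.39000675) = 22.954920°

22.9549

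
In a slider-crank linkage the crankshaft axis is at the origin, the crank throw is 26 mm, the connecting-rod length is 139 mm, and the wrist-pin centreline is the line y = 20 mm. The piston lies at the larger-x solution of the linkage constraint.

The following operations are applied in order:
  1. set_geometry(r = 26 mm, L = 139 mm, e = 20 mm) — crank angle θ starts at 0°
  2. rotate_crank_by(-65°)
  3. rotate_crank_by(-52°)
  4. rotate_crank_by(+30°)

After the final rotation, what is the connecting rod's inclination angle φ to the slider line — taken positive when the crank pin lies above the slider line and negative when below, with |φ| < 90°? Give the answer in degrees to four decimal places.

set_geometry: r = 26 mm, L = 139 mm, e = 20 mm; θ ← 0°
rotate_crank_by(-65°): θ ← 0° -65° = -65°
rotate_crank_by(-52°): θ ← -65° -52° = -117°
rotate_crank_by(+30°): θ ← -117° +30° = -87°
crank pin P = (r cos θ, r sin θ) = (1.360735, -25.964368)
h = r sin θ − e = -25.964368 − 20 = -45.964368
sin φ = h / L = -45.964368 / 139 = -0.33067891
φ = arcsin(-0.33067891) = -19.309987°

-19.3100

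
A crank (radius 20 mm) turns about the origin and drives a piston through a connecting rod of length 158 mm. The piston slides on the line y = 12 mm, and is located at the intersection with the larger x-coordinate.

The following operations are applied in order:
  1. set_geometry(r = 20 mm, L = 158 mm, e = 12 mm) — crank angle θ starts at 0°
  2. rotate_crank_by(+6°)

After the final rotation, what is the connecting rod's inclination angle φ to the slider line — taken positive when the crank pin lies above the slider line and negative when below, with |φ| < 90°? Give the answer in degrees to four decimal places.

-3.5958

set_geometry: r = 20 mm, L = 158 mm, e = 12 mm; θ ← 0°
rotate_crank_by(+6°): θ ← 0° +6° = 6°
crank pin P = (r cos θ, r sin θ) = (19.890438, 2.090569)
h = r sin θ − e = 2.090569 − 12 = -9.909431
sin φ = h / L = -9.909431 / 158 = -0.06271792
φ = arcsin(-0.06271792) = -3.595832°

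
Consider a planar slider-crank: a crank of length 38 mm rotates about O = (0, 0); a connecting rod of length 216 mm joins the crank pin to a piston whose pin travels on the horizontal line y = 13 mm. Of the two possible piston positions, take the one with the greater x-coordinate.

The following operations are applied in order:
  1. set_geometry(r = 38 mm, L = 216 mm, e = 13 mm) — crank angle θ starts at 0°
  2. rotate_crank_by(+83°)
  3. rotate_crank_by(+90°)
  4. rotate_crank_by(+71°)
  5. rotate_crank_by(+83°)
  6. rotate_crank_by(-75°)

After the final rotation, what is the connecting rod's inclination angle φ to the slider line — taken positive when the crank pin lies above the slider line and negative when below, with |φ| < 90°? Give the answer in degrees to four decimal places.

-13.1500

set_geometry: r = 38 mm, L = 216 mm, e = 13 mm; θ ← 0°
rotate_crank_by(+83°): θ ← 0° +83° = 83°
rotate_crank_by(+90°): θ ← 83° +90° = 173°
rotate_crank_by(+71°): θ ← 173° +71° = 244°
rotate_crank_by(+83°): θ ← 244° +83° = 327°
rotate_crank_by(-75°): θ ← 327° -75° = 252°
crank pin P = (r cos θ, r sin θ) = (-11.742646, -36.140148)
h = r sin θ − e = -36.140148 − 13 = -49.140148
sin φ = h / L = -49.140148 / 216 = -0.22750068
φ = arcsin(-0.22750068) = -13.149971°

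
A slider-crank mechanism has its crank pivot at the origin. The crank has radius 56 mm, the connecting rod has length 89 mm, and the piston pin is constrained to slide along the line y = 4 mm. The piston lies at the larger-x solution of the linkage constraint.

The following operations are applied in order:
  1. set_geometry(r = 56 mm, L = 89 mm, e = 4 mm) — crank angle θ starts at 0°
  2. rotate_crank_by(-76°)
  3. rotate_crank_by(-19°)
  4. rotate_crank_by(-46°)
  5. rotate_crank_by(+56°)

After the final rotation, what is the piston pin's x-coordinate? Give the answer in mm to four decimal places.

set_geometry: r = 56 mm, L = 89 mm, e = 4 mm; θ ← 0°
rotate_crank_by(-76°): θ ← 0° -76° = -76°
rotate_crank_by(-19°): θ ← -76° -19° = -95°
rotate_crank_by(-46°): θ ← -95° -46° = -141°
rotate_crank_by(+56°): θ ← -141° +56° = -85°
crank pin P = (r cos θ, r sin θ) = (4.880722, -55.786903)
h = r sin θ − e = -55.786903 − 4 = -59.786903
x = r cos θ + √(L² − h²) = 4.880722 + √(7921.0 − 3574.4738) = 4.880722 + 65.928190 = 70.808911

70.8089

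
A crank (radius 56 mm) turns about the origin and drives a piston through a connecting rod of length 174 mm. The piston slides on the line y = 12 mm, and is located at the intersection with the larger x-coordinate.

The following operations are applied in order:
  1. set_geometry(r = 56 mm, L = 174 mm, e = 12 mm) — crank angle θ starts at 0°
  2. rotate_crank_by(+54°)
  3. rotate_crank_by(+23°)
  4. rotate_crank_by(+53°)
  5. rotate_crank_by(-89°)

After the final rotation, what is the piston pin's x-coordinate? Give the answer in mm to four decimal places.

set_geometry: r = 56 mm, L = 174 mm, e = 12 mm; θ ← 0°
rotate_crank_by(+54°): θ ← 0° +54° = 54°
rotate_crank_by(+23°): θ ← 54° +23° = 77°
rotate_crank_by(+53°): θ ← 77° +53° = 130°
rotate_crank_by(-89°): θ ← 130° -89° = 41°
crank pin P = (r cos θ, r sin θ) = (42.263736, 36.739306)
h = r sin θ − e = 36.739306 − 12 = 24.739306
x = r cos θ + √(L² − h²) = 42.263736 + √(30276.0 − 612.0332) = 42.263736 + 172.232305 = 214.496041

214.4960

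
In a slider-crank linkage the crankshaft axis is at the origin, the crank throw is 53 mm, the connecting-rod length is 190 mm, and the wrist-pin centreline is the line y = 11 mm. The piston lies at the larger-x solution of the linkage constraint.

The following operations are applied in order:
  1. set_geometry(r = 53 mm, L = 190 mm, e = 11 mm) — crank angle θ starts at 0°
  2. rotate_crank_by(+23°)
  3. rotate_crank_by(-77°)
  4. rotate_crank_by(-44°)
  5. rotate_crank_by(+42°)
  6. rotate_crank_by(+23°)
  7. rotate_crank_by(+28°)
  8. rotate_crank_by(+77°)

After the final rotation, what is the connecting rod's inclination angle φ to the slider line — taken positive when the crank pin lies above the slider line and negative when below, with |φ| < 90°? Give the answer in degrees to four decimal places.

set_geometry: r = 53 mm, L = 190 mm, e = 11 mm; θ ← 0°
rotate_crank_by(+23°): θ ← 0° +23° = 23°
rotate_crank_by(-77°): θ ← 23° -77° = -54°
rotate_crank_by(-44°): θ ← -54° -44° = -98°
rotate_crank_by(+42°): θ ← -98° +42° = -56°
rotate_crank_by(+23°): θ ← -56° +23° = -33°
rotate_crank_by(+28°): θ ← -33° +28° = -5°
rotate_crank_by(+77°): θ ← -5° +77° = 72°
crank pin P = (r cos θ, r sin θ) = (16.377901, 50.405995)
h = r sin θ − e = 50.405995 − 11 = 39.405995
sin φ = h / L = 39.405995 / 190 = 0.20739998
φ = arcsin(0.20739998) = 11.970028°

11.9700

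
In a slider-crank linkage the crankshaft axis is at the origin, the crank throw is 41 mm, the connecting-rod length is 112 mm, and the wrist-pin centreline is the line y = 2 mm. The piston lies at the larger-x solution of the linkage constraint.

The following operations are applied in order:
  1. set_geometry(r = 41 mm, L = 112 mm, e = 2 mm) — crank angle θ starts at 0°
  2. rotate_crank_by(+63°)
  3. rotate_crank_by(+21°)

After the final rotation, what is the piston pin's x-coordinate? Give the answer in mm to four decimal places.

109.3593

set_geometry: r = 41 mm, L = 112 mm, e = 2 mm; θ ← 0°
rotate_crank_by(+63°): θ ← 0° +63° = 63°
rotate_crank_by(+21°): θ ← 63° +21° = 84°
crank pin P = (r cos θ, r sin θ) = (4.285667, 40.775398)
h = r sin θ − e = 40.775398 − 2 = 38.775398
x = r cos θ + √(L² − h²) = 4.285667 + √(12544.0 − 1503.5315) = 4.285667 + 105.073634 = 109.359301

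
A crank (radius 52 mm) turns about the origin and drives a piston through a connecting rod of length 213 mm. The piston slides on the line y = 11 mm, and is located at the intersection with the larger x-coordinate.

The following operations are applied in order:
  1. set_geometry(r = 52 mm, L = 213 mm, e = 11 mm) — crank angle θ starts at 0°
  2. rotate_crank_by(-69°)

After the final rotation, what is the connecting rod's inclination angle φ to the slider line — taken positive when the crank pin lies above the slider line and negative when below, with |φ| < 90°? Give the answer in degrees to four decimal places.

set_geometry: r = 52 mm, L = 213 mm, e = 11 mm; θ ← 0°
rotate_crank_by(-69°): θ ← 0° -69° = -69°
crank pin P = (r cos θ, r sin θ) = (18.635133, -48.546182)
h = r sin θ − e = -48.546182 − 11 = -59.546182
sin φ = h / L = -59.546182 / 213 = -0.27955954
φ = arcsin(-0.27955954) = -16.233918°

-16.2339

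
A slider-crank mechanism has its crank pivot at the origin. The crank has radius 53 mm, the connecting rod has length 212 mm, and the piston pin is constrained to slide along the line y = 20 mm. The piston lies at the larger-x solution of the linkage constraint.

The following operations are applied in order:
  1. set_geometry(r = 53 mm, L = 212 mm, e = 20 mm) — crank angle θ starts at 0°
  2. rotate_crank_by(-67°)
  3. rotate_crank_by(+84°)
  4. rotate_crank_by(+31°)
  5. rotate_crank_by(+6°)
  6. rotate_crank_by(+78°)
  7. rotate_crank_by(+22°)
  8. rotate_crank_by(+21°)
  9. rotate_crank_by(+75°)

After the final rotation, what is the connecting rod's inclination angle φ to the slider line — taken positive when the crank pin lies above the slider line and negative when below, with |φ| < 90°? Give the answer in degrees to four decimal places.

-19.2240

set_geometry: r = 53 mm, L = 212 mm, e = 20 mm; θ ← 0°
rotate_crank_by(-67°): θ ← 0° -67° = -67°
rotate_crank_by(+84°): θ ← -67° +84° = 17°
rotate_crank_by(+31°): θ ← 17° +31° = 48°
rotate_crank_by(+6°): θ ← 48° +6° = 54°
rotate_crank_by(+78°): θ ← 54° +78° = 132°
rotate_crank_by(+22°): θ ← 132° +22° = 154°
rotate_crank_by(+21°): θ ← 154° +21° = 175°
rotate_crank_by(+75°): θ ← 175° +75° = 250°
crank pin P = (r cos θ, r sin θ) = (-18.127068, -49.803709)
h = r sin θ − e = -49.803709 − 20 = -69.803709
sin φ = h / L = -69.803709 / 212 = -0.32926278
φ = arcsin(-0.32926278) = -19.224035°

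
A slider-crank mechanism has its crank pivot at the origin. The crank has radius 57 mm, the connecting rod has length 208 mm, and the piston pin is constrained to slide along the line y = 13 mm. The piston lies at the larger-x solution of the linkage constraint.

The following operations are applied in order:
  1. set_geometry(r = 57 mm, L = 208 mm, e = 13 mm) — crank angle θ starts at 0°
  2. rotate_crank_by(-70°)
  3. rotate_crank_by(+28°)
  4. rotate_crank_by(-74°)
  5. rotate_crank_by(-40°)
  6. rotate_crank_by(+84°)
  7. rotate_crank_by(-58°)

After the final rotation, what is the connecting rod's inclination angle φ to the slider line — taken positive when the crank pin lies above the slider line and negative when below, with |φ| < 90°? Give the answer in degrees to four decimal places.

set_geometry: r = 57 mm, L = 208 mm, e = 13 mm; θ ← 0°
rotate_crank_by(-70°): θ ← 0° -70° = -70°
rotate_crank_by(+28°): θ ← -70° +28° = -42°
rotate_crank_by(-74°): θ ← -42° -74° = -116°
rotate_crank_by(-40°): θ ← -116° -40° = -156°
rotate_crank_by(+84°): θ ← -156° +84° = -72°
rotate_crank_by(-58°): θ ← -72° -58° = -130°
crank pin P = (r cos θ, r sin θ) = (-36.638894, -43.664533)
h = r sin θ − e = -43.664533 − 13 = -56.664533
sin φ = h / L = -56.664533 / 208 = -0.27242564
φ = arcsin(-0.27242564) = -15.808658°

-15.8087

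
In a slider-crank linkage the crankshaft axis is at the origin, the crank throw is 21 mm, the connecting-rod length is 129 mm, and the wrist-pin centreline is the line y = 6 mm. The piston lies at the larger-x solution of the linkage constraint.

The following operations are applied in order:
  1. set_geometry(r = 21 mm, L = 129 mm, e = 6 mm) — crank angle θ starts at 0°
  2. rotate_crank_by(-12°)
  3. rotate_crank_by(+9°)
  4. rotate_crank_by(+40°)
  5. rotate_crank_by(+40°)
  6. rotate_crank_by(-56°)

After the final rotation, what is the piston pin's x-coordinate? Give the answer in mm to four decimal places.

148.5962

set_geometry: r = 21 mm, L = 129 mm, e = 6 mm; θ ← 0°
rotate_crank_by(-12°): θ ← 0° -12° = -12°
rotate_crank_by(+9°): θ ← -12° +9° = -3°
rotate_crank_by(+40°): θ ← -3° +40° = 37°
rotate_crank_by(+40°): θ ← 37° +40° = 77°
rotate_crank_by(-56°): θ ← 77° -56° = 21°
crank pin P = (r cos θ, r sin θ) = (19.605189, 7.525727)
h = r sin θ − e = 7.525727 − 6 = 1.525727
x = r cos θ + √(L² − h²) = 19.605189 + √(16641.0 − 2.3278) = 19.605189 + 128.990977 = 148.596166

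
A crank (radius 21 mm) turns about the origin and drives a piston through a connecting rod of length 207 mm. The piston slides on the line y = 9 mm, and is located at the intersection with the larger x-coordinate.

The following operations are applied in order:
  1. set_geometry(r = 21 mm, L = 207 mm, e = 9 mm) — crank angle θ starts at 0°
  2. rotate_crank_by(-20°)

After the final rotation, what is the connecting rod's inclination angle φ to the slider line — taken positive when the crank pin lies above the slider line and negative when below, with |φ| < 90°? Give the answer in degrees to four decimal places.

set_geometry: r = 21 mm, L = 207 mm, e = 9 mm; θ ← 0°
rotate_crank_by(-20°): θ ← 0° -20° = -20°
crank pin P = (r cos θ, r sin θ) = (19.733545, -7.182423)
h = r sin θ − e = -7.182423 − 9 = -16.182423
sin φ = h / L = -16.182423 / 207 = -0.07817596
φ = arcsin(-0.07817596) = -4.483727°

-4.4837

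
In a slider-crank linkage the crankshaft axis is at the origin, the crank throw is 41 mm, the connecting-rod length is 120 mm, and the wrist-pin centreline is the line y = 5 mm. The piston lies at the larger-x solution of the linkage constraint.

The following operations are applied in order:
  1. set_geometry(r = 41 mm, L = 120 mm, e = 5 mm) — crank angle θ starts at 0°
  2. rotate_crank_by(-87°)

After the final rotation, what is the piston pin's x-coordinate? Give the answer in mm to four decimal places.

set_geometry: r = 41 mm, L = 120 mm, e = 5 mm; θ ← 0°
rotate_crank_by(-87°): θ ← 0° -87° = -87°
crank pin P = (r cos θ, r sin θ) = (2.145774, -40.943811)
h = r sin θ − e = -40.943811 − 5 = -45.943811
x = r cos θ + √(L² − h²) = 2.145774 + √(14400.0 − 2110.8338) = 2.145774 + 110.856512 = 113.002286

113.0023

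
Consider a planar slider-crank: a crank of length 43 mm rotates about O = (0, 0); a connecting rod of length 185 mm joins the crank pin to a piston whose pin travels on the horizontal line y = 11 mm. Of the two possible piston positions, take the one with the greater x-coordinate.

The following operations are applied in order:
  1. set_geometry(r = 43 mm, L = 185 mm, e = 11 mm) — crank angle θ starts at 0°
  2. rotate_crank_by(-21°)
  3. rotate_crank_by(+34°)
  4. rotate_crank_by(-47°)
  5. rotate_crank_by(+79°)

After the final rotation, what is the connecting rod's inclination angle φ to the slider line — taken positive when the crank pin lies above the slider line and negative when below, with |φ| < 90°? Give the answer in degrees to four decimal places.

set_geometry: r = 43 mm, L = 185 mm, e = 11 mm; θ ← 0°
rotate_crank_by(-21°): θ ← 0° -21° = -21°
rotate_crank_by(+34°): θ ← -21° +34° = 13°
rotate_crank_by(-47°): θ ← 13° -47° = -34°
rotate_crank_by(+79°): θ ← -34° +79° = 45°
crank pin P = (r cos θ, r sin θ) = (30.405592, 30.405592)
h = r sin θ − e = 30.405592 − 11 = 19.405592
sin φ = h / L = 19.405592 / 185 = 0.10489509
φ = arcsin(0.10489509) = 6.021122°

6.0211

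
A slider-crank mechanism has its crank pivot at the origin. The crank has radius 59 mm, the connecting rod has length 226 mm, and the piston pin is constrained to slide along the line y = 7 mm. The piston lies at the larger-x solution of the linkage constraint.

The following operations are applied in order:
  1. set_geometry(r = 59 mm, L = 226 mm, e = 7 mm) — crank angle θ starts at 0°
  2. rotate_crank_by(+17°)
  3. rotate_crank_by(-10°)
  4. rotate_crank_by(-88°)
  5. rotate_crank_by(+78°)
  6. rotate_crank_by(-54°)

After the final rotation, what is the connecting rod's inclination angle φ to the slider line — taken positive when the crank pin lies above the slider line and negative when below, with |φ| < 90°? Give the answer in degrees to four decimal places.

-14.4727

set_geometry: r = 59 mm, L = 226 mm, e = 7 mm; θ ← 0°
rotate_crank_by(+17°): θ ← 0° +17° = 17°
rotate_crank_by(-10°): θ ← 17° -10° = 7°
rotate_crank_by(-88°): θ ← 7° -88° = -81°
rotate_crank_by(+78°): θ ← -81° +78° = -3°
rotate_crank_by(-54°): θ ← -3° -54° = -57°
crank pin P = (r cos θ, r sin θ) = (32.133703, -49.481564)
h = r sin θ − e = -49.481564 − 7 = -56.481564
sin φ = h / L = -56.481564 / 226 = -0.24991842
φ = arcsin(-0.24991842) = -14.472685°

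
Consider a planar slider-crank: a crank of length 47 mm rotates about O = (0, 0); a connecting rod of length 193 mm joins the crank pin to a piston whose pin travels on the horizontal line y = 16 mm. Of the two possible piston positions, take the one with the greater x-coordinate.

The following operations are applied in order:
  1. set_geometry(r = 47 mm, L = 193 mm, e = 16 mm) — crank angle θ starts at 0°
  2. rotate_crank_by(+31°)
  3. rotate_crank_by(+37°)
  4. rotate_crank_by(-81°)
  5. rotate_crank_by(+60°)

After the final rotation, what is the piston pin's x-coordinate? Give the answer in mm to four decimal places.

set_geometry: r = 47 mm, L = 193 mm, e = 16 mm; θ ← 0°
rotate_crank_by(+31°): θ ← 0° +31° = 31°
rotate_crank_by(+37°): θ ← 31° +37° = 68°
rotate_crank_by(-81°): θ ← 68° -81° = -13°
rotate_crank_by(+60°): θ ← -13° +60° = 47°
crank pin P = (r cos θ, r sin θ) = (32.053923, 34.373624)
h = r sin θ − e = 34.373624 − 16 = 18.373624
x = r cos θ + √(L² − h²) = 32.053923 + √(37249.0 − 337.5901) = 32.053923 + 192.123424 = 224.177347

224.1773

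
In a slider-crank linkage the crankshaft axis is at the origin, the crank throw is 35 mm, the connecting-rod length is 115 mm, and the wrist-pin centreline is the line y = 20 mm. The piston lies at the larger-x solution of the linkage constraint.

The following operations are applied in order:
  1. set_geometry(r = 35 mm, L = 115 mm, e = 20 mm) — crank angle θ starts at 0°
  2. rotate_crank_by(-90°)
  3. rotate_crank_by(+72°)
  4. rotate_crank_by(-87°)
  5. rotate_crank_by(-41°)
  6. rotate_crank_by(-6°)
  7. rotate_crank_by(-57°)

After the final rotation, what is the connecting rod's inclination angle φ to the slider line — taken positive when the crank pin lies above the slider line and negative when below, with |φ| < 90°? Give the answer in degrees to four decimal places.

set_geometry: r = 35 mm, L = 115 mm, e = 20 mm; θ ← 0°
rotate_crank_by(-90°): θ ← 0° -90° = -90°
rotate_crank_by(+72°): θ ← -90° +72° = -18°
rotate_crank_by(-87°): θ ← -18° -87° = -105°
rotate_crank_by(-41°): θ ← -105° -41° = -146°
rotate_crank_by(-6°): θ ← -146° -6° = -152°
rotate_crank_by(-57°): θ ← -152° -57° = -209°
crank pin P = (r cos θ, r sin θ) = (-30.611690, 16.968337)
h = r sin θ − e = 16.968337 − 20 = -3.031663
sin φ = h / L = -3.031663 / 115 = -0.02636229
φ = arcsin(-0.02636229) = -1.510623°

-1.5106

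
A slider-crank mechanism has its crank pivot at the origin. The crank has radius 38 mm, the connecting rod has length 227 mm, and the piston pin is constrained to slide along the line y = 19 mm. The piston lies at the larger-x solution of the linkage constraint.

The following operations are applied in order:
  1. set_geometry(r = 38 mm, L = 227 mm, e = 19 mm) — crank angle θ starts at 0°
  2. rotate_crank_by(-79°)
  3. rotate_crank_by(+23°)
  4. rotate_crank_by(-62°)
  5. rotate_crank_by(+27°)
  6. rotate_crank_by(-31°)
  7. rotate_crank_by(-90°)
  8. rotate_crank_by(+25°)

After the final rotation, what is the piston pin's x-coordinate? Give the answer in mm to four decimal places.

188.8280

set_geometry: r = 38 mm, L = 227 mm, e = 19 mm; θ ← 0°
rotate_crank_by(-79°): θ ← 0° -79° = -79°
rotate_crank_by(+23°): θ ← -79° +23° = -56°
rotate_crank_by(-62°): θ ← -56° -62° = -118°
rotate_crank_by(+27°): θ ← -118° +27° = -91°
rotate_crank_by(-31°): θ ← -91° -31° = -122°
rotate_crank_by(-90°): θ ← -122° -90° = -212°
rotate_crank_by(+25°): θ ← -212° +25° = -187°
crank pin P = (r cos θ, r sin θ) = (-37.716754, 4.631035)
h = r sin θ − e = 4.631035 − 19 = -14.368965
x = r cos θ + √(L² − h²) = -37.716754 + √(51529.0 − 206.4672) = -37.716754 + 226.544770 = 188.828016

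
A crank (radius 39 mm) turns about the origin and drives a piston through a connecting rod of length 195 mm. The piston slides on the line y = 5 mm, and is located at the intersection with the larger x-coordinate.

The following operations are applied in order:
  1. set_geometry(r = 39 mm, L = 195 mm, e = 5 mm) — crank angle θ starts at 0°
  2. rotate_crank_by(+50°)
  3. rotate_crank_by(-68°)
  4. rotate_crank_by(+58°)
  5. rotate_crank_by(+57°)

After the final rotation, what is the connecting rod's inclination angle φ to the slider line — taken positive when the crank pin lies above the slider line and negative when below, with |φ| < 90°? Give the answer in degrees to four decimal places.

9.9546

set_geometry: r = 39 mm, L = 195 mm, e = 5 mm; θ ← 0°
rotate_crank_by(+50°): θ ← 0° +50° = 50°
rotate_crank_by(-68°): θ ← 50° -68° = -18°
rotate_crank_by(+58°): θ ← -18° +58° = 40°
rotate_crank_by(+57°): θ ← 40° +57° = 97°
crank pin P = (r cos θ, r sin θ) = (-4.752904, 38.709300)
h = r sin θ − e = 38.709300 − 5 = 33.709300
sin φ = h / L = 33.709300 / 195 = 0.17286820
φ = arcsin(0.17286820) = 9.954625°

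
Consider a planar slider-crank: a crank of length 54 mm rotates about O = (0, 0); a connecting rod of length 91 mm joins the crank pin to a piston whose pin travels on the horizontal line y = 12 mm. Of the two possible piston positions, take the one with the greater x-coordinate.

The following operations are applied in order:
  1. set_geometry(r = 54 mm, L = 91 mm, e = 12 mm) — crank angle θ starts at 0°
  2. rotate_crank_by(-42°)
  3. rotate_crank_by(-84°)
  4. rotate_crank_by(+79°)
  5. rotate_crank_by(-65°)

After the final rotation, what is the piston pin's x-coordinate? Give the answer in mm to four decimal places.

46.3188

set_geometry: r = 54 mm, L = 91 mm, e = 12 mm; θ ← 0°
rotate_crank_by(-42°): θ ← 0° -42° = -42°
rotate_crank_by(-84°): θ ← -42° -84° = -126°
rotate_crank_by(+79°): θ ← -126° +79° = -47°
rotate_crank_by(-65°): θ ← -47° -65° = -112°
crank pin P = (r cos θ, r sin θ) = (-20.228756, -50.067928)
h = r sin θ − e = -50.067928 − 12 = -62.067928
x = r cos θ + √(L² − h²) = -20.228756 + √(8281.0 − 3852.4277) = -20.228756 + 66.547519 = 46.318763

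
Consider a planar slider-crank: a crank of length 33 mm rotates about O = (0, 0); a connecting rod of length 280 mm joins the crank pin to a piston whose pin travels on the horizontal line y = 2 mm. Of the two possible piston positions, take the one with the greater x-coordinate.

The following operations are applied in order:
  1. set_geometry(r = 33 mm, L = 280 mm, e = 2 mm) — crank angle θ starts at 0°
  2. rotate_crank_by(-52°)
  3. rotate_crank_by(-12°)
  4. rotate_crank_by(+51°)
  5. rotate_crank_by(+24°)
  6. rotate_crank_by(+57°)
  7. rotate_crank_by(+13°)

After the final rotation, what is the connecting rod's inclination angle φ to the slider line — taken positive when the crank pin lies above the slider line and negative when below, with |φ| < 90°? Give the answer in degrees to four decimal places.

set_geometry: r = 33 mm, L = 280 mm, e = 2 mm; θ ← 0°
rotate_crank_by(-52°): θ ← 0° -52° = -52°
rotate_crank_by(-12°): θ ← -52° -12° = -64°
rotate_crank_by(+51°): θ ← -64° +51° = -13°
rotate_crank_by(+24°): θ ← -13° +24° = 11°
rotate_crank_by(+57°): θ ← 11° +57° = 68°
rotate_crank_by(+13°): θ ← 68° +13° = 81°
crank pin P = (r cos θ, r sin θ) = (5.162337, 32.593715)
h = r sin θ − e = 32.593715 − 2 = 30.593715
sin φ = h / L = 30.593715 / 280 = 0.10926327
φ = arcsin(0.10926327) = 6.272848°

6.2728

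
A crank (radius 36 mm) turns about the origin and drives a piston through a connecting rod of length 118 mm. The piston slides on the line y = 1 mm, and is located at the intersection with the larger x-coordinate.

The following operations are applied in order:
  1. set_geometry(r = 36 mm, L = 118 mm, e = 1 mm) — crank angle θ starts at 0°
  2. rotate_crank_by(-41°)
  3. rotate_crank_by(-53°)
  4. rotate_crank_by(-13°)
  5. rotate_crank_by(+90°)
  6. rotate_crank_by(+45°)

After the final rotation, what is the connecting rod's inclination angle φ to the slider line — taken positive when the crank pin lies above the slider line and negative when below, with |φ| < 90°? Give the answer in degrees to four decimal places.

7.7444

set_geometry: r = 36 mm, L = 118 mm, e = 1 mm; θ ← 0°
rotate_crank_by(-41°): θ ← 0° -41° = -41°
rotate_crank_by(-53°): θ ← -41° -53° = -94°
rotate_crank_by(-13°): θ ← -94° -13° = -107°
rotate_crank_by(+90°): θ ← -107° +90° = -17°
rotate_crank_by(+45°): θ ← -17° +45° = 28°
crank pin P = (r cos θ, r sin θ) = (31.786113, 16.900976)
h = r sin θ − e = 16.900976 − 1 = 15.900976
sin φ = h / L = 15.900976 / 118 = 0.13475404
φ = arcsin(0.13475404) = 7.744397°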